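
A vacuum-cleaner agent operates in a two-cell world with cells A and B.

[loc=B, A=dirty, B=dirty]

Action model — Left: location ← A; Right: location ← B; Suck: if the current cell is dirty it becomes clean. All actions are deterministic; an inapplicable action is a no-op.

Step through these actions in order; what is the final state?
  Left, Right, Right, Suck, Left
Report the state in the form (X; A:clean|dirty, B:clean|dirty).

(A; A:dirty, B:clean)

1) do Left; now (A; A:dirty, B:dirty)
2) do Right; now (B; A:dirty, B:dirty)
3) do Right; now (B; A:dirty, B:dirty)
4) do Suck; now (B; A:dirty, B:clean)
5) do Left; now (A; A:dirty, B:clean)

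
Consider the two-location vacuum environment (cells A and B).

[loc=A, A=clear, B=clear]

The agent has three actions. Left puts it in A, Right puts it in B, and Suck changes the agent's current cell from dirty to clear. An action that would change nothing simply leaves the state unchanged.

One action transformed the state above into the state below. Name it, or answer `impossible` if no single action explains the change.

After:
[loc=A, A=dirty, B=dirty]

try  Left: <A|clear|clear>
try Right: <B|clear|clear>
try  Suck: <A|clear|clear>
no single action produces the after-state

impossible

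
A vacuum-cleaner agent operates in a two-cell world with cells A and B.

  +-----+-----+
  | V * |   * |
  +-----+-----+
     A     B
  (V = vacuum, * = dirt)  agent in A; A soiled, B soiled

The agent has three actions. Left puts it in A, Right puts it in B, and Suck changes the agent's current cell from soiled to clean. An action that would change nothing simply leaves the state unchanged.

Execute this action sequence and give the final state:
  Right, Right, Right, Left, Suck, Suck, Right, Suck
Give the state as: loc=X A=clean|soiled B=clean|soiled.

loc=B A=clean B=clean

Right (#1): loc=B A=soiled B=soiled
Right (#2): loc=B A=soiled B=soiled
Right (#3): loc=B A=soiled B=soiled
Left (#4): loc=A A=soiled B=soiled
Suck (#5): loc=A A=clean B=soiled
Suck (#6): loc=A A=clean B=soiled
Right (#7): loc=B A=clean B=soiled
Suck (#8): loc=B A=clean B=clean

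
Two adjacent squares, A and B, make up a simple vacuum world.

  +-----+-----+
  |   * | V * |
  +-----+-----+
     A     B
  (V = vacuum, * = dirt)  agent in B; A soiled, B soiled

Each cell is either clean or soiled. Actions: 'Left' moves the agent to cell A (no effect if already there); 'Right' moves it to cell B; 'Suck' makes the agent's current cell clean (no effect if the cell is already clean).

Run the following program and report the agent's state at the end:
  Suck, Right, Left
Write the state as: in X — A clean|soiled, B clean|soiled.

step 1/3 (Suck): in B — A soiled, B clean
step 2/3 (Right): in B — A soiled, B clean
step 3/3 (Left): in A — A soiled, B clean

in A — A soiled, B clean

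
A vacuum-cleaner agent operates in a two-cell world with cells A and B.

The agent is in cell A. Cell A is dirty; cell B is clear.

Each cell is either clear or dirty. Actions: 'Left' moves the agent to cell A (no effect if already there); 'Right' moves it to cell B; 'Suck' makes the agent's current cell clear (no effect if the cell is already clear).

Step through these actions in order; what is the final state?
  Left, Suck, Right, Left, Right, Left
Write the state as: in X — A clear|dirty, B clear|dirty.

1) do Left; now in A — A dirty, B clear
2) do Suck; now in A — A clear, B clear
3) do Right; now in B — A clear, B clear
4) do Left; now in A — A clear, B clear
5) do Right; now in B — A clear, B clear
6) do Left; now in A — A clear, B clear

in A — A clear, B clear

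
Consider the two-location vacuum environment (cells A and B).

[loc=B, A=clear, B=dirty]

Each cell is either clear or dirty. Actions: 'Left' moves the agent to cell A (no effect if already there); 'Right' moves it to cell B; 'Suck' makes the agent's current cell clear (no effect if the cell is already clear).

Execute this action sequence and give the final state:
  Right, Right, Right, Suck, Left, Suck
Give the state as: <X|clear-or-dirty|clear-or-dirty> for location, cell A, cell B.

step 1/6 (Right): <B|clear|dirty>
step 2/6 (Right): <B|clear|dirty>
step 3/6 (Right): <B|clear|dirty>
step 4/6 (Suck): <B|clear|clear>
step 5/6 (Left): <A|clear|clear>
step 6/6 (Suck): <A|clear|clear>

<A|clear|clear>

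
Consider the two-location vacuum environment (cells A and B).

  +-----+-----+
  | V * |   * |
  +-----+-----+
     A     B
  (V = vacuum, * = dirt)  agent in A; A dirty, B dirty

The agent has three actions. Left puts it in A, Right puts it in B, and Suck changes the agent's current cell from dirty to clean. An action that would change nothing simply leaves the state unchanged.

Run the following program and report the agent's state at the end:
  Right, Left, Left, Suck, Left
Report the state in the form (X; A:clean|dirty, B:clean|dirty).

(A; A:clean, B:dirty)

step 1/5 (Right): (B; A:dirty, B:dirty)
step 2/5 (Left): (A; A:dirty, B:dirty)
step 3/5 (Left): (A; A:dirty, B:dirty)
step 4/5 (Suck): (A; A:clean, B:dirty)
step 5/5 (Left): (A; A:clean, B:dirty)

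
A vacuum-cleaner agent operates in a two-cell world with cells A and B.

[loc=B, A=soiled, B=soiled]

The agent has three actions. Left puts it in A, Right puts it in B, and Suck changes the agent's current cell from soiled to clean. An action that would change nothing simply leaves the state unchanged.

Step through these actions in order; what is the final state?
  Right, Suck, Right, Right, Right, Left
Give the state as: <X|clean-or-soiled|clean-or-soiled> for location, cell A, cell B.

<A|soiled|clean>

t=1 Right ⇒ <B|soiled|soiled>
t=2 Suck ⇒ <B|soiled|clean>
t=3 Right ⇒ <B|soiled|clean>
t=4 Right ⇒ <B|soiled|clean>
t=5 Right ⇒ <B|soiled|clean>
t=6 Left ⇒ <A|soiled|clean>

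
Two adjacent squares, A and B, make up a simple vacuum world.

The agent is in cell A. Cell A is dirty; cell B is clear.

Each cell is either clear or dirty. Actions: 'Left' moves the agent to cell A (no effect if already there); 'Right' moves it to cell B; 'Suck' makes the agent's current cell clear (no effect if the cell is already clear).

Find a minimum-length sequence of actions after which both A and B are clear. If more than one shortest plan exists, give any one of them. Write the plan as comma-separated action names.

[1] after Suck: in A — A clear, B clear
min 1: A is dirty, one Suck

Suck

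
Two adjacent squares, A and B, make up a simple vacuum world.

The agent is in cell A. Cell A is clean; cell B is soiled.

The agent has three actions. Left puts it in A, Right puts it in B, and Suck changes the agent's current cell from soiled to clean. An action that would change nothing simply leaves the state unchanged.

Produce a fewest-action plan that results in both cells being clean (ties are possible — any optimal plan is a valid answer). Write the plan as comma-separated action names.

1) do Right; now loc=B A=clean B=soiled
2) do Suck; now loc=B A=clean B=clean
min 2: go B then Suck

Right, Suck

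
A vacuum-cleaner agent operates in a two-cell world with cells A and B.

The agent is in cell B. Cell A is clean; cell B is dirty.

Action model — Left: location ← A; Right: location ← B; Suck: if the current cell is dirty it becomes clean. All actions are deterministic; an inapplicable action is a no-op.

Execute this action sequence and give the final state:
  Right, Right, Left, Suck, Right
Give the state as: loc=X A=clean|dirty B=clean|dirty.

loc=B A=clean B=dirty

1) do Right; now loc=B A=clean B=dirty
2) do Right; now loc=B A=clean B=dirty
3) do Left; now loc=A A=clean B=dirty
4) do Suck; now loc=A A=clean B=dirty
5) do Right; now loc=B A=clean B=dirty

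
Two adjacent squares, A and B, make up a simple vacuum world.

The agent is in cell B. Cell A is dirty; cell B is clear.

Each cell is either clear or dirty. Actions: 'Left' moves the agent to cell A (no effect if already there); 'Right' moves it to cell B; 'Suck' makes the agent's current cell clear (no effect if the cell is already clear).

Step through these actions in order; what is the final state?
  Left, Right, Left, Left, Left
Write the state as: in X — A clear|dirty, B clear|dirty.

in A — A dirty, B clear

step 1/5 (Left): in A — A dirty, B clear
step 2/5 (Right): in B — A dirty, B clear
step 3/5 (Left): in A — A dirty, B clear
step 4/5 (Left): in A — A dirty, B clear
step 5/5 (Left): in A — A dirty, B clear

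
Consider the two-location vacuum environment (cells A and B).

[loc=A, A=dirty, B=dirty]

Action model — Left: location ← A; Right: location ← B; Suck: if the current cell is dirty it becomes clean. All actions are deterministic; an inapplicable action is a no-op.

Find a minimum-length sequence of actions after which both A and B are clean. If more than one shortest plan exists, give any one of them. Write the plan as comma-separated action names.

t=1 Suck ⇒ in A — A clean, B dirty
t=2 Right ⇒ in B — A clean, B dirty
t=3 Suck ⇒ in B — A clean, B clean
min 3: Suck A + move + Suck B

Suck, Right, Suck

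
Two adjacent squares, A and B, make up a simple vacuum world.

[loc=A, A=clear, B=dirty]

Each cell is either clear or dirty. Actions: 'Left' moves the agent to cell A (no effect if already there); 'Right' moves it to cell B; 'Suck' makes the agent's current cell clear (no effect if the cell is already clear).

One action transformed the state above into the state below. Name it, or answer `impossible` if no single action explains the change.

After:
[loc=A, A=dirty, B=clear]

try  Left: loc=A A=clear B=dirty
try Right: loc=B A=clear B=dirty
try  Suck: loc=A A=clear B=dirty
no single action produces the after-state

impossible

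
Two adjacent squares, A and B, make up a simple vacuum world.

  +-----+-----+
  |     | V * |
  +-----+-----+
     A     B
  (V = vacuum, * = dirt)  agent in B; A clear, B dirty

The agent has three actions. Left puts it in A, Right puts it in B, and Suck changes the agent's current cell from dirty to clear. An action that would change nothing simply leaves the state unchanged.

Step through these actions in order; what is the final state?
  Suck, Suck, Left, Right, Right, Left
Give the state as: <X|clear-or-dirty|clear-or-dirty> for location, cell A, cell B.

1) do Suck; now <B|clear|clear>
2) do Suck; now <B|clear|clear>
3) do Left; now <A|clear|clear>
4) do Right; now <B|clear|clear>
5) do Right; now <B|clear|clear>
6) do Left; now <A|clear|clear>

<A|clear|clear>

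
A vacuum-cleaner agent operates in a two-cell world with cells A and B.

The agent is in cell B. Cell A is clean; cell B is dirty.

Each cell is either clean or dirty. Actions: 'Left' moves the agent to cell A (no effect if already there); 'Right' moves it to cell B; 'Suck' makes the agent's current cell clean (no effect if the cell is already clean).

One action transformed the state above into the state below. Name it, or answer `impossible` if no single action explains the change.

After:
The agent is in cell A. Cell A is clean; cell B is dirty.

try  Left: in A — A clean, B dirty  ← match
try Right: in B — A clean, B dirty
try  Suck: in B — A clean, B clean

Left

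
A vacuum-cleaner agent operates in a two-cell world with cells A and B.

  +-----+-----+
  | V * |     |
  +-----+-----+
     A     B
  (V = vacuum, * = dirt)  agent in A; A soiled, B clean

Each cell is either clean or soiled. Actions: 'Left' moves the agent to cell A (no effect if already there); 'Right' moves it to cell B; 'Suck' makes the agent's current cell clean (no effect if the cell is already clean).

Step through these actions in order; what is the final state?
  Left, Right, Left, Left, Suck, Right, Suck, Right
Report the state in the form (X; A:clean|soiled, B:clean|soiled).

[1] after Left: (A; A:soiled, B:clean)
[2] after Right: (B; A:soiled, B:clean)
[3] after Left: (A; A:soiled, B:clean)
[4] after Left: (A; A:soiled, B:clean)
[5] after Suck: (A; A:clean, B:clean)
[6] after Right: (B; A:clean, B:clean)
[7] after Suck: (B; A:clean, B:clean)
[8] after Right: (B; A:clean, B:clean)

(B; A:clean, B:clean)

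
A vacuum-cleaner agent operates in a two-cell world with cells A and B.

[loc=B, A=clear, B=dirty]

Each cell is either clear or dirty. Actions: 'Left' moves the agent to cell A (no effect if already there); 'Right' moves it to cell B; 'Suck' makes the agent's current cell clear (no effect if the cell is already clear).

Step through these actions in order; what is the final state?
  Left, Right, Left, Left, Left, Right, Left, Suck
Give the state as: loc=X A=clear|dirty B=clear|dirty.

loc=A A=clear B=dirty

[1] after Left: loc=A A=clear B=dirty
[2] after Right: loc=B A=clear B=dirty
[3] after Left: loc=A A=clear B=dirty
[4] after Left: loc=A A=clear B=dirty
[5] after Left: loc=A A=clear B=dirty
[6] after Right: loc=B A=clear B=dirty
[7] after Left: loc=A A=clear B=dirty
[8] after Suck: loc=A A=clear B=dirty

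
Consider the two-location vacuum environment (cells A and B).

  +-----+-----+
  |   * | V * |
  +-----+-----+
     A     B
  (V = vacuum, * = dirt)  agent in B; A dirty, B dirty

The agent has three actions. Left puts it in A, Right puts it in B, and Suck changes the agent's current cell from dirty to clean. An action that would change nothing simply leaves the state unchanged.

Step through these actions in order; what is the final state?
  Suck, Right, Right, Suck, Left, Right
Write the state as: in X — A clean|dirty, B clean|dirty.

1. Suck → in B — A dirty, B clean
2. Right → in B — A dirty, B clean
3. Right → in B — A dirty, B clean
4. Suck → in B — A dirty, B clean
5. Left → in A — A dirty, B clean
6. Right → in B — A dirty, B clean

in B — A dirty, B clean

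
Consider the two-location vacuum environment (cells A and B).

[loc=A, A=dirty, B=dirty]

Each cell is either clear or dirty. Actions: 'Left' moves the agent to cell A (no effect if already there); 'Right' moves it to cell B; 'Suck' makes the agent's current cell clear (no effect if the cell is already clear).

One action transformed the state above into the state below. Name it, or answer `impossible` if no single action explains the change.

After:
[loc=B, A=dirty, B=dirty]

Right

try  Left: (A; A:dirty, B:dirty)
try Right: (B; A:dirty, B:dirty)  ← match
try  Suck: (A; A:clear, B:dirty)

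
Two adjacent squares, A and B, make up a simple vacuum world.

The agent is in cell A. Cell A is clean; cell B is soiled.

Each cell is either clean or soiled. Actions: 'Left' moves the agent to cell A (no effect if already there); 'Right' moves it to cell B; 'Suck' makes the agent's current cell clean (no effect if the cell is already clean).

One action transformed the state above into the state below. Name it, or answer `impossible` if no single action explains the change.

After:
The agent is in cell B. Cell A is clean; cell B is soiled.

try  Left: (A; A:clean, B:soiled)
try Right: (B; A:clean, B:soiled)  ← match
try  Suck: (A; A:clean, B:soiled)

Right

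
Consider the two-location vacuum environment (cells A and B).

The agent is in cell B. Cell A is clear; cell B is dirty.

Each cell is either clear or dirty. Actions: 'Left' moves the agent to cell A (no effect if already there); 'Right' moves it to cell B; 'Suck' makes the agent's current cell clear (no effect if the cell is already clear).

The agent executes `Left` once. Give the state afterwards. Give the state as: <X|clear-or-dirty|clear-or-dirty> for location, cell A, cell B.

<A|clear|dirty>

start: <B|clear|dirty>
t=1 Left ⇒ <A|clear|dirty>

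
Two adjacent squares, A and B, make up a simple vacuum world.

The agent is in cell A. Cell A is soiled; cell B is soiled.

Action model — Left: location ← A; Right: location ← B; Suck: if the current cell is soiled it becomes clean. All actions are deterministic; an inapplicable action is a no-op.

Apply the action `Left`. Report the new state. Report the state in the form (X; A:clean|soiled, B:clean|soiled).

start: (A; A:soiled, B:soiled)
1. Left → (A; A:soiled, B:soiled)

(A; A:soiled, B:soiled)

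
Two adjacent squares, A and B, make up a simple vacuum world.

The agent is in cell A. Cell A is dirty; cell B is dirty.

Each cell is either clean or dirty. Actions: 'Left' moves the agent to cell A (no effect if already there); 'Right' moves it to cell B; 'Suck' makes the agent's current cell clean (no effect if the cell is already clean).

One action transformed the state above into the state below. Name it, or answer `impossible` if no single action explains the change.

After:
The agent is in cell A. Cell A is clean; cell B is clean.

try  Left: in A — A dirty, B dirty
try Right: in B — A dirty, B dirty
try  Suck: in A — A clean, B dirty
no single action produces the after-state

impossible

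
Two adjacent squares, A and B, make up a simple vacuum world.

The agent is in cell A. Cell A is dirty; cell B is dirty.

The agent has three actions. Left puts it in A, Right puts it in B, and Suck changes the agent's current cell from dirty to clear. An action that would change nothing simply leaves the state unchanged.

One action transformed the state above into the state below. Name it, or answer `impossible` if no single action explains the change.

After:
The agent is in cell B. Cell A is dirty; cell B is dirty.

try  Left: (A; A:dirty, B:dirty)
try Right: (B; A:dirty, B:dirty)  ← match
try  Suck: (A; A:clear, B:dirty)

Right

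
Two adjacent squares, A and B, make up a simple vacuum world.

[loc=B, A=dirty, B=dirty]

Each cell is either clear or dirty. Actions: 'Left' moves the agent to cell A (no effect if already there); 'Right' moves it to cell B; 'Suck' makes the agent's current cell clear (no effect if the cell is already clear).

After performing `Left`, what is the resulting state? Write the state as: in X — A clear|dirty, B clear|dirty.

in A — A dirty, B dirty

start: in B — A dirty, B dirty
1. Left → in A — A dirty, B dirty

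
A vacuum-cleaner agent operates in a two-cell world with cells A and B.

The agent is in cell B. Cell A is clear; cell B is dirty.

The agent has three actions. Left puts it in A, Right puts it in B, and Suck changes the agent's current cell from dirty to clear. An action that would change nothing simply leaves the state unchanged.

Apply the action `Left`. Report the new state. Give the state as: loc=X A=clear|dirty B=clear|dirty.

start: loc=B A=clear B=dirty
t=1 Left ⇒ loc=A A=clear B=dirty

loc=A A=clear B=dirty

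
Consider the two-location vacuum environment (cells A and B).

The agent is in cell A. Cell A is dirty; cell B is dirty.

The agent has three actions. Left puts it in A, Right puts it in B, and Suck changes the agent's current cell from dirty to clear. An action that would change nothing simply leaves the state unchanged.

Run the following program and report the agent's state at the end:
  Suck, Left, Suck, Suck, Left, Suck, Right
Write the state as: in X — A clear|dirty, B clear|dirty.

in B — A clear, B dirty

1. Suck → in A — A clear, B dirty
2. Left → in A — A clear, B dirty
3. Suck → in A — A clear, B dirty
4. Suck → in A — A clear, B dirty
5. Left → in A — A clear, B dirty
6. Suck → in A — A clear, B dirty
7. Right → in B — A clear, B dirty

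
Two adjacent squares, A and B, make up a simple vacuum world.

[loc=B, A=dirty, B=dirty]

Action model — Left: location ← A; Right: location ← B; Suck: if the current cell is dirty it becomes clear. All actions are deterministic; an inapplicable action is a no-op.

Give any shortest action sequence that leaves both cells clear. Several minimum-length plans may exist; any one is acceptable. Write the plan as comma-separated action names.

Suck, Left, Suck

[1] after Suck: loc=B A=dirty B=clear
[2] after Left: loc=A A=dirty B=clear
[3] after Suck: loc=A A=clear B=clear
min 3: Suck B + move + Suck A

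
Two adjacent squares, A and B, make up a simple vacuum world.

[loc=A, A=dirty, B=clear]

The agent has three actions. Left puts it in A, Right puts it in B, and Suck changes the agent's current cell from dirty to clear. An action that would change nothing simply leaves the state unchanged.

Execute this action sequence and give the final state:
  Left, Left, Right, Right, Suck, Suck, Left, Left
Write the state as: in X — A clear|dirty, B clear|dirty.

t=1 Left ⇒ in A — A dirty, B clear
t=2 Left ⇒ in A — A dirty, B clear
t=3 Right ⇒ in B — A dirty, B clear
t=4 Right ⇒ in B — A dirty, B clear
t=5 Suck ⇒ in B — A dirty, B clear
t=6 Suck ⇒ in B — A dirty, B clear
t=7 Left ⇒ in A — A dirty, B clear
t=8 Left ⇒ in A — A dirty, B clear

in A — A dirty, B clear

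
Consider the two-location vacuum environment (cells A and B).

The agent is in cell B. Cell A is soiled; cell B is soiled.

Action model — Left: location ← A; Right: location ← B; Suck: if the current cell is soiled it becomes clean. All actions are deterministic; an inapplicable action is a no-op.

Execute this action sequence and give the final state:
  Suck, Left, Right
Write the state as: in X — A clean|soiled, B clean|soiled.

[1] after Suck: in B — A soiled, B clean
[2] after Left: in A — A soiled, B clean
[3] after Right: in B — A soiled, B clean

in B — A soiled, B clean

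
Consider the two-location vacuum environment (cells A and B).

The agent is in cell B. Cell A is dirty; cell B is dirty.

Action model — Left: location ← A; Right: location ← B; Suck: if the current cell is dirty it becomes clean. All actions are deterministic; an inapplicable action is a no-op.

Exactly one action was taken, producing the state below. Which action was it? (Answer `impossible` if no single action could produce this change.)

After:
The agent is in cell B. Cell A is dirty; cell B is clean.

Suck

try  Left: <A|dirty|dirty>
try Right: <B|dirty|dirty>
try  Suck: <B|dirty|clean>  ← match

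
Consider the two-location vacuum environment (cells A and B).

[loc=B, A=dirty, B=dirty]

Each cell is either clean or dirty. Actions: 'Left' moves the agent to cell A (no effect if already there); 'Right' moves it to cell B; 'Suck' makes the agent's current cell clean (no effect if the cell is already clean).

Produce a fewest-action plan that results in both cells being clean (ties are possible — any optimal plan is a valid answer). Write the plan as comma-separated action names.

Suck, Left, Suck

t=1 Suck ⇒ (B; A:dirty, B:clean)
t=2 Left ⇒ (A; A:dirty, B:clean)
t=3 Suck ⇒ (A; A:clean, B:clean)
min 3: Suck B + move + Suck A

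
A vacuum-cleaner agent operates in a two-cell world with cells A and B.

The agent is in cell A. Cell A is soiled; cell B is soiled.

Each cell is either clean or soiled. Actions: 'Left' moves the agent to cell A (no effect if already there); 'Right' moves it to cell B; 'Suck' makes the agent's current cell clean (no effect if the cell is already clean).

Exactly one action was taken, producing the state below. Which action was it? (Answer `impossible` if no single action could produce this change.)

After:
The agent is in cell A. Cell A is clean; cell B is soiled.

try  Left: (A; A:soiled, B:soiled)
try Right: (B; A:soiled, B:soiled)
try  Suck: (A; A:clean, B:soiled)  ← match

Suck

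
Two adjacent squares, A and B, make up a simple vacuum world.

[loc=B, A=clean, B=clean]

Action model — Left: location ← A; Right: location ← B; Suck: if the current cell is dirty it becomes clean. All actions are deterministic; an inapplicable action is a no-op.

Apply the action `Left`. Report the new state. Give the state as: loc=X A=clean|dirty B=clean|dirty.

start: loc=B A=clean B=clean
Left (#1): loc=A A=clean B=clean

loc=A A=clean B=clean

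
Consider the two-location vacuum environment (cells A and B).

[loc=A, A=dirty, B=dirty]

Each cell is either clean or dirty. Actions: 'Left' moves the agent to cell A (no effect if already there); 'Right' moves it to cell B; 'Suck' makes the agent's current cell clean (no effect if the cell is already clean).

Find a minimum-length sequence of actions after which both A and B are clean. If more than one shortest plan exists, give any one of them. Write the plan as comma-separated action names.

Suck, Right, Suck

[1] after Suck: loc=A A=clean B=dirty
[2] after Right: loc=B A=clean B=dirty
[3] after Suck: loc=B A=clean B=clean
min 3: Suck A + move + Suck B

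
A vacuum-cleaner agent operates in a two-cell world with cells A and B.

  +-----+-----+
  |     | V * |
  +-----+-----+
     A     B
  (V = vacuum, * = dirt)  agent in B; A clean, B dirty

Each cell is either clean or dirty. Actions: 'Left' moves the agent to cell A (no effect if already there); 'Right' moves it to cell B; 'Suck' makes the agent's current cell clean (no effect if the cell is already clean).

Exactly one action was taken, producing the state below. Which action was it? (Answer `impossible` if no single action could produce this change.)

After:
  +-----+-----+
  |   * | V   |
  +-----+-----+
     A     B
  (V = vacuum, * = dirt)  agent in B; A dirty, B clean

impossible

try  Left: loc=A A=clean B=dirty
try Right: loc=B A=clean B=dirty
try  Suck: loc=B A=clean B=clean
no single action produces the after-state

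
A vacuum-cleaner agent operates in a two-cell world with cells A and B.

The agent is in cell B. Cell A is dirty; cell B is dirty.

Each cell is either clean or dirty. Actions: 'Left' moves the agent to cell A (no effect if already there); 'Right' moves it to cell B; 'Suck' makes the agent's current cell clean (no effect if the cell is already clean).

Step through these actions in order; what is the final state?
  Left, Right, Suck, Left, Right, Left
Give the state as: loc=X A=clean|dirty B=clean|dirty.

1) do Left; now loc=A A=dirty B=dirty
2) do Right; now loc=B A=dirty B=dirty
3) do Suck; now loc=B A=dirty B=clean
4) do Left; now loc=A A=dirty B=clean
5) do Right; now loc=B A=dirty B=clean
6) do Left; now loc=A A=dirty B=clean

loc=A A=dirty B=clean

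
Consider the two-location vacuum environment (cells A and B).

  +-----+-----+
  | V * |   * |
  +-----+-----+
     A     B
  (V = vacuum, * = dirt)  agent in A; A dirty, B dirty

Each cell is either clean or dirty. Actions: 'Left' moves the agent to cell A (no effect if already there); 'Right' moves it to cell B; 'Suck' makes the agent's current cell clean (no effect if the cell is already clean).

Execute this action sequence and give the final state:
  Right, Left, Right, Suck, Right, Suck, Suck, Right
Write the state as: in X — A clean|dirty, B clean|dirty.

Right (#1): in B — A dirty, B dirty
Left (#2): in A — A dirty, B dirty
Right (#3): in B — A dirty, B dirty
Suck (#4): in B — A dirty, B clean
Right (#5): in B — A dirty, B clean
Suck (#6): in B — A dirty, B clean
Suck (#7): in B — A dirty, B clean
Right (#8): in B — A dirty, B clean

in B — A dirty, B clean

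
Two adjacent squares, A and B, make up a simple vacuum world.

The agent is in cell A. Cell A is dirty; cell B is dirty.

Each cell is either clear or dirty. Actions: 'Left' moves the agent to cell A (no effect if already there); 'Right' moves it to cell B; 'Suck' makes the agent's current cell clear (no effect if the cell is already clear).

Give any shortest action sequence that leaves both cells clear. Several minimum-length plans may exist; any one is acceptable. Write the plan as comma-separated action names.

step 1/3 (Suck): (A; A:clear, B:dirty)
step 2/3 (Right): (B; A:clear, B:dirty)
step 3/3 (Suck): (B; A:clear, B:clear)
min 3: Suck A + move + Suck B

Suck, Right, Suck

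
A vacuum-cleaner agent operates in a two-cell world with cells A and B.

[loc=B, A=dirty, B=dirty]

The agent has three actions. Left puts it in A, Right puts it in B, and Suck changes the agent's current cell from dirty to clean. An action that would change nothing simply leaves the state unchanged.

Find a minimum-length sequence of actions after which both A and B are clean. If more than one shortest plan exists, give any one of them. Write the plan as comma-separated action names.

t=1 Suck ⇒ (B; A:dirty, B:clean)
t=2 Left ⇒ (A; A:dirty, B:clean)
t=3 Suck ⇒ (A; A:clean, B:clean)
min 3: Suck B + move + Suck A

Suck, Left, Suck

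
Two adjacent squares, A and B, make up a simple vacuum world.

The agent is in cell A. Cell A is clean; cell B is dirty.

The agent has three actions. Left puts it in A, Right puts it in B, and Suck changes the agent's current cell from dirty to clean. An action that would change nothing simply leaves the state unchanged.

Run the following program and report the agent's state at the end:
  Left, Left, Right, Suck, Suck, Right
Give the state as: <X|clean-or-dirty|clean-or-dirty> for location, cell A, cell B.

step 1/6 (Left): <A|clean|dirty>
step 2/6 (Left): <A|clean|dirty>
step 3/6 (Right): <B|clean|dirty>
step 4/6 (Suck): <B|clean|clean>
step 5/6 (Suck): <B|clean|clean>
step 6/6 (Right): <B|clean|clean>

<B|clean|clean>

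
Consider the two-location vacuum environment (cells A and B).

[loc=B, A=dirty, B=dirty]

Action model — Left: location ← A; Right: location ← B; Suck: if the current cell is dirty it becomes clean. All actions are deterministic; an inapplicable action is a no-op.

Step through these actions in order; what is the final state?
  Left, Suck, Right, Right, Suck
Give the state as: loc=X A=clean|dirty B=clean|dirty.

loc=B A=clean B=clean

1. Left → loc=A A=dirty B=dirty
2. Suck → loc=A A=clean B=dirty
3. Right → loc=B A=clean B=dirty
4. Right → loc=B A=clean B=dirty
5. Suck → loc=B A=clean B=clean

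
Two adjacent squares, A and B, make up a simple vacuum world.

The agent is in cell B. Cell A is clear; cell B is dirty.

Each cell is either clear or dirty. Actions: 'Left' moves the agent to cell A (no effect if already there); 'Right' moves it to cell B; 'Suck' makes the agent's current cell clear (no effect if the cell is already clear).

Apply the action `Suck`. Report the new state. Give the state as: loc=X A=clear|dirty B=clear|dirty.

loc=B A=clear B=clear

start: loc=B A=clear B=dirty
1. Suck → loc=B A=clear B=clear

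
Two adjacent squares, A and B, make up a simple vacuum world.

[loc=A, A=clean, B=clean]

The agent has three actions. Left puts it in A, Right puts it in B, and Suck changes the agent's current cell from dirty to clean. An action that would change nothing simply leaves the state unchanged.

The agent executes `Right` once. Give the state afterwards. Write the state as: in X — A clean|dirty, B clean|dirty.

start: in A — A clean, B clean
t=1 Right ⇒ in B — A clean, B clean

in B — A clean, B clean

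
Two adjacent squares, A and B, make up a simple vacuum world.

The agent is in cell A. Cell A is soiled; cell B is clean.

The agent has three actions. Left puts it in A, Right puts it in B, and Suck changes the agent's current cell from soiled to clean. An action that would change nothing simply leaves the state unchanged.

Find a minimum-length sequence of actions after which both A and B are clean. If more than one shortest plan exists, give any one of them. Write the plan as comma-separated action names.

Suck

1. Suck → loc=A A=clean B=clean
min 1: A is soiled, one Suck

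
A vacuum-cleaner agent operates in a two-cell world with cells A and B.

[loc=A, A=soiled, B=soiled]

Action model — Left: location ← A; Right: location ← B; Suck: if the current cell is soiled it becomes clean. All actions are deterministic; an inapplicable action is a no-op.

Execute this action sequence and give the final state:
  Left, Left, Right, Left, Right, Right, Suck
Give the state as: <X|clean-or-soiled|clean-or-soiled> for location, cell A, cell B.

t=1 Left ⇒ <A|soiled|soiled>
t=2 Left ⇒ <A|soiled|soiled>
t=3 Right ⇒ <B|soiled|soiled>
t=4 Left ⇒ <A|soiled|soiled>
t=5 Right ⇒ <B|soiled|soiled>
t=6 Right ⇒ <B|soiled|soiled>
t=7 Suck ⇒ <B|soiled|clean>

<B|soiled|clean>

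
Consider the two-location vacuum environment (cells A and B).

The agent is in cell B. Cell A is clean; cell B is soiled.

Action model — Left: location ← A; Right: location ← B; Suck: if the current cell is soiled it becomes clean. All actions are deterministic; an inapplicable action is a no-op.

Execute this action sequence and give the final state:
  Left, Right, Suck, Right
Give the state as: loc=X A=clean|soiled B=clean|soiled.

loc=B A=clean B=clean

[1] after Left: loc=A A=clean B=soiled
[2] after Right: loc=B A=clean B=soiled
[3] after Suck: loc=B A=clean B=clean
[4] after Right: loc=B A=clean B=clean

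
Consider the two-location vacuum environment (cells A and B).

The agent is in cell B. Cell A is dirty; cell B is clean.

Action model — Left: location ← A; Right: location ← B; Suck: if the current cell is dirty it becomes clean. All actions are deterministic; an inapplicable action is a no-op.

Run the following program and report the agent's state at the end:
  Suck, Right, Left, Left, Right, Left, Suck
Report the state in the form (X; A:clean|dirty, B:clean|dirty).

(A; A:clean, B:clean)

Suck (#1): (B; A:dirty, B:clean)
Right (#2): (B; A:dirty, B:clean)
Left (#3): (A; A:dirty, B:clean)
Left (#4): (A; A:dirty, B:clean)
Right (#5): (B; A:dirty, B:clean)
Left (#6): (A; A:dirty, B:clean)
Suck (#7): (A; A:clean, B:clean)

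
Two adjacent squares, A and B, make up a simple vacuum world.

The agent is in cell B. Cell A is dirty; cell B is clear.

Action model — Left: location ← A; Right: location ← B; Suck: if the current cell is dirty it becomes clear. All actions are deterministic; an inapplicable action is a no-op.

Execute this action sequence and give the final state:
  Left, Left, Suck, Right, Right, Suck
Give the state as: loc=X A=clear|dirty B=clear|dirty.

loc=B A=clear B=clear

1. Left → loc=A A=dirty B=clear
2. Left → loc=A A=dirty B=clear
3. Suck → loc=A A=clear B=clear
4. Right → loc=B A=clear B=clear
5. Right → loc=B A=clear B=clear
6. Suck → loc=B A=clear B=clear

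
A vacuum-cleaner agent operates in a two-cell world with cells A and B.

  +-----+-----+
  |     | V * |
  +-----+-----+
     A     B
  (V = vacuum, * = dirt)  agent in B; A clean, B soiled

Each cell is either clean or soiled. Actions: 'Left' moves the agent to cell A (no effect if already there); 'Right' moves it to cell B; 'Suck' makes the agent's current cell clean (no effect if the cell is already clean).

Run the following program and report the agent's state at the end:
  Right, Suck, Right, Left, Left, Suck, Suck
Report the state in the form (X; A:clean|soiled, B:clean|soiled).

(A; A:clean, B:clean)

1) do Right; now (B; A:clean, B:soiled)
2) do Suck; now (B; A:clean, B:clean)
3) do Right; now (B; A:clean, B:clean)
4) do Left; now (A; A:clean, B:clean)
5) do Left; now (A; A:clean, B:clean)
6) do Suck; now (A; A:clean, B:clean)
7) do Suck; now (A; A:clean, B:clean)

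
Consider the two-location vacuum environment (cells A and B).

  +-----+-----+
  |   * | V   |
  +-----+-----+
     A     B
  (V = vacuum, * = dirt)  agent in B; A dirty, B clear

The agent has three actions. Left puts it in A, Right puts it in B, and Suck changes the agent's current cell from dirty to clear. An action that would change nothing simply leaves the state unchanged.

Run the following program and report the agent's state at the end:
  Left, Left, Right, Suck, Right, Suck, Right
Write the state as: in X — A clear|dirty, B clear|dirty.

in B — A dirty, B clear

[1] after Left: in A — A dirty, B clear
[2] after Left: in A — A dirty, B clear
[3] after Right: in B — A dirty, B clear
[4] after Suck: in B — A dirty, B clear
[5] after Right: in B — A dirty, B clear
[6] after Suck: in B — A dirty, B clear
[7] after Right: in B — A dirty, B clear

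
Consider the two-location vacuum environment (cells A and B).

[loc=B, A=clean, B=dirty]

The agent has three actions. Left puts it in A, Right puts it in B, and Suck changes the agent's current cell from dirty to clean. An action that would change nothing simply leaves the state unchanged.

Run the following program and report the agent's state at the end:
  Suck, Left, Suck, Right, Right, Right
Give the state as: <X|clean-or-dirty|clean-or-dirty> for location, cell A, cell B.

t=1 Suck ⇒ <B|clean|clean>
t=2 Left ⇒ <A|clean|clean>
t=3 Suck ⇒ <A|clean|clean>
t=4 Right ⇒ <B|clean|clean>
t=5 Right ⇒ <B|clean|clean>
t=6 Right ⇒ <B|clean|clean>

<B|clean|clean>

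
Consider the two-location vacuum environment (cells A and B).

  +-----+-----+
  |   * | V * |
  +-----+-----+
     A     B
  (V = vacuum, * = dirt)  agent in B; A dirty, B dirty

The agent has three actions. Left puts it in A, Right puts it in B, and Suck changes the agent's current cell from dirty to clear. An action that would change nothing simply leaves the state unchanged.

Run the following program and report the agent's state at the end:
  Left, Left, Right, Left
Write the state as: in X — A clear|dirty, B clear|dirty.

in A — A dirty, B dirty

step 1/4 (Left): in A — A dirty, B dirty
step 2/4 (Left): in A — A dirty, B dirty
step 3/4 (Right): in B — A dirty, B dirty
step 4/4 (Left): in A — A dirty, B dirty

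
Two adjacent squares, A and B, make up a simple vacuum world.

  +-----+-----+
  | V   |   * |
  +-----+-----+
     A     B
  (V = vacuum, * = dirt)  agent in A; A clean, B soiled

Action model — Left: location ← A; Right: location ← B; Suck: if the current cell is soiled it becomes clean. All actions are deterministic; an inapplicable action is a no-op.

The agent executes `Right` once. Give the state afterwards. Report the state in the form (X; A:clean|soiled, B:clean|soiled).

start: (A; A:clean, B:soiled)
step 1/1 (Right): (B; A:clean, B:soiled)

(B; A:clean, B:soiled)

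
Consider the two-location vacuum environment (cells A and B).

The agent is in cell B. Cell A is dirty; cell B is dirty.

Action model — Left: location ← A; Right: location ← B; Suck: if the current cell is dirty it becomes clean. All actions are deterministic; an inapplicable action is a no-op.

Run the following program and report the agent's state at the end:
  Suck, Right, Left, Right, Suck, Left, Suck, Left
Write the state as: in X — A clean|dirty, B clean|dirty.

t=1 Suck ⇒ in B — A dirty, B clean
t=2 Right ⇒ in B — A dirty, B clean
t=3 Left ⇒ in A — A dirty, B clean
t=4 Right ⇒ in B — A dirty, B clean
t=5 Suck ⇒ in B — A dirty, B clean
t=6 Left ⇒ in A — A dirty, B clean
t=7 Suck ⇒ in A — A clean, B clean
t=8 Left ⇒ in A — A clean, B clean

in A — A clean, B clean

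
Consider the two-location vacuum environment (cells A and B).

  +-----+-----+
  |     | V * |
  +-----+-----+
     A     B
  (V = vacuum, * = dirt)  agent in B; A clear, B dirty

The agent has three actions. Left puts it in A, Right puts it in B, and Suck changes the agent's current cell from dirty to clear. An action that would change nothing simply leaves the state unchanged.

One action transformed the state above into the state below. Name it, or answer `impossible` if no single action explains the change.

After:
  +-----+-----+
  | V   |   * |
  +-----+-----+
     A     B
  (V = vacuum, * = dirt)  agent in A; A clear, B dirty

Left

try  Left: <A|clear|dirty>  ← match
try Right: <B|clear|dirty>
try  Suck: <B|clear|clear>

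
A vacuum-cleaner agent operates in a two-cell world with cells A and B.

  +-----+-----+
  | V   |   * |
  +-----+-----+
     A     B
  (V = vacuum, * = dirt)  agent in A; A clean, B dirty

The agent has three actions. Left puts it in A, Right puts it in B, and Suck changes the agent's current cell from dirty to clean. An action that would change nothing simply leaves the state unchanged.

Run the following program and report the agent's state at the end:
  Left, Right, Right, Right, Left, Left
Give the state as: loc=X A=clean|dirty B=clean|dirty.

t=1 Left ⇒ loc=A A=clean B=dirty
t=2 Right ⇒ loc=B A=clean B=dirty
t=3 Right ⇒ loc=B A=clean B=dirty
t=4 Right ⇒ loc=B A=clean B=dirty
t=5 Left ⇒ loc=A A=clean B=dirty
t=6 Left ⇒ loc=A A=clean B=dirty

loc=A A=clean B=dirty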